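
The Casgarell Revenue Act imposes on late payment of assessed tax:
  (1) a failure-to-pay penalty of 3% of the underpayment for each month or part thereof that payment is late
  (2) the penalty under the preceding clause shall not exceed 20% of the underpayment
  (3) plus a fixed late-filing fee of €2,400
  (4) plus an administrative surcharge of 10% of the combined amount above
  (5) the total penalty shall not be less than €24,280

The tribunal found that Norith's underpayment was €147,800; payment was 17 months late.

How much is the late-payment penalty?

€35,156

Accrued rate: 3% × 17 = 51%, capped at 20% → 20%
Failure-to-pay penalty: 20% of €147,800 = €29,560
Penalty before surcharge: €29,560 + €2,400 = €31,960
Administrative surcharge: 10% of €31,960 = €3,196
Total penalty: €31,960 + €3,196 = €35,156
Minimum €24,280: €35,156 meets the minimum, no increase.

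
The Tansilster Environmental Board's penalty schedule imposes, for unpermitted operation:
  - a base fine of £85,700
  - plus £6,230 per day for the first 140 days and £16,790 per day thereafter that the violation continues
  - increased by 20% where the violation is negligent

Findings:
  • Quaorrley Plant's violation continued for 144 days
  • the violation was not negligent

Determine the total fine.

First 140 days: 140 × £6,230 = £872,200
Remaining days: (144 − 140) × £16,790 = £67,160
Per-day component: £872,200 + £67,160 = £939,360
Base plus per-day: £85,700 + £939,360 = £1,025,060
The violation was not negligent: no 20% increase.

Civil penalty: £1,025,060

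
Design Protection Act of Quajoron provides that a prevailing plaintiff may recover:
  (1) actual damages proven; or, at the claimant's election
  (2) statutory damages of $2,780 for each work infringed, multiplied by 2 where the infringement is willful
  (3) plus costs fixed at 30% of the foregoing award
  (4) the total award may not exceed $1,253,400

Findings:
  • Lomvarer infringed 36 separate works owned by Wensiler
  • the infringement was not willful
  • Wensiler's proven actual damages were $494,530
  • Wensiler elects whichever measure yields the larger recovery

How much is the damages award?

Statutory damages: 36 × $2,780 = $100,080
Infringement not willful: no ×2 enhancement.
Greater of actual damages ($494,530) or statutory damages ($100,080): $494,530
Costs: 30% of $494,530 = $148,359
Award plus costs: $494,530 + $148,359 = $642,889
Cap at $1,253,400: $642,889 is within the cap, no reduction.

Award: $642,889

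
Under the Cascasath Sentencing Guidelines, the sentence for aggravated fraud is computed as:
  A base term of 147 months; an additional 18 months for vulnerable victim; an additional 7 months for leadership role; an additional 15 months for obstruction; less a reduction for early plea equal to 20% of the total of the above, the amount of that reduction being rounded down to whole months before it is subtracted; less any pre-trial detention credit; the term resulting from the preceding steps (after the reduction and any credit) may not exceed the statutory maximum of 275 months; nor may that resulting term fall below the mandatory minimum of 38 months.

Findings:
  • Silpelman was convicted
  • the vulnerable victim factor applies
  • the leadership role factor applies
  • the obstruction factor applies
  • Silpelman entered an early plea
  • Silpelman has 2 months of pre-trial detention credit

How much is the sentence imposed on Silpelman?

Vulnerable victim enhancement: +18 months
Leadership role enhancement: +7 months
Obstruction enhancement: +15 months
Adjusted term: 147 months + 18 months + 7 months + 15 months = 187 months
Early plea reduction: 20% of 187 months = 37 months (rounded down)
After reduction: 187 − 37 = 150 months
Less pre-trial detention credit: 150 months − 2 months = 148 months
Cap at 275 months: 148 months is within the cap, no reduction.
Minimum 38 months: 148 months meets the minimum, no increase.

148 months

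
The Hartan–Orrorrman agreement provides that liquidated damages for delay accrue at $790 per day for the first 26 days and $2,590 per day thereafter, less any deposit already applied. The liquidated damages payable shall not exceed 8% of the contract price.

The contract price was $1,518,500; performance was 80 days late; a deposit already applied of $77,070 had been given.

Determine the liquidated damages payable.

First 26 days: 26 × $790 = $20,540
Remaining days: (80 − 26) × $2,590 = $139,860
Accrued per-day damages: $20,540 + $139,860 = $160,400
Less deposit already applied: $160,400 − $77,070 = $83,330
Cap: 8% of $1,518,500 = $121,480
Cap at $121,480: $83,330 is within the cap, no reduction.

$83,330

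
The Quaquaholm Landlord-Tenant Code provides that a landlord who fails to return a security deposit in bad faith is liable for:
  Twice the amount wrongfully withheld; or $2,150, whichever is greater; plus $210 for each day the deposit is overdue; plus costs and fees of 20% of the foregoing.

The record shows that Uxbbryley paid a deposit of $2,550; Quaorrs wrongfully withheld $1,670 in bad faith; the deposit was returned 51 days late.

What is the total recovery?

$16,860

Doubled: 2 × $1,670 = $3,340
Minimum $2,150: $3,340 meets the minimum, no increase.
Late-return penalty: 51 × $210 = $10,710
Damages plus late penalty: $3,340 + $10,710 = $14,050
Costs and fees: 20% of $14,050 = $2,810
Total recovery: $14,050 + $2,810 = $16,860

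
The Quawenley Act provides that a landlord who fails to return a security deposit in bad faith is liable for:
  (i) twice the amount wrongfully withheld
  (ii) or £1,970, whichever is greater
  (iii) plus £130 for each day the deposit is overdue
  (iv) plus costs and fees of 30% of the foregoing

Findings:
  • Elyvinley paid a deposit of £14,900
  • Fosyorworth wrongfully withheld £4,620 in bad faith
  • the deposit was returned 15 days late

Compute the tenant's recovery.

Doubled: 2 × £4,620 = £9,240
Minimum £1,970: £9,240 meets the minimum, no increase.
Late-return penalty: 15 × £130 = £1,950
Damages plus late penalty: £9,240 + £1,950 = £11,190
Costs and fees: 30% of £11,190 = £3,357
Total recovery: £11,190 + £3,357 = £14,547

£14,547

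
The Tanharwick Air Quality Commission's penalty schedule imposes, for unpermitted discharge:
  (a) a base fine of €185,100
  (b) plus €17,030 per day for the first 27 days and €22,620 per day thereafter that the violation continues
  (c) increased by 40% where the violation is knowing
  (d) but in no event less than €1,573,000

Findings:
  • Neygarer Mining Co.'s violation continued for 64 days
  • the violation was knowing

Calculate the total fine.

First 27 days: 27 × €17,030 = €459,810
Remaining days: (64 − 27) × €22,620 = €836,940
Per-day component: €459,810 + €836,940 = €1,296,750
Base plus per-day: €185,100 + €1,296,750 = €1,481,850
Enhancement: 40% of €1,481,850 = €592,740
Enhanced fine: €1,481,850 + €592,740 = €2,074,590
Minimum €1,573,000: €2,074,590 meets the minimum, no increase.

Civil penalty: €2,074,590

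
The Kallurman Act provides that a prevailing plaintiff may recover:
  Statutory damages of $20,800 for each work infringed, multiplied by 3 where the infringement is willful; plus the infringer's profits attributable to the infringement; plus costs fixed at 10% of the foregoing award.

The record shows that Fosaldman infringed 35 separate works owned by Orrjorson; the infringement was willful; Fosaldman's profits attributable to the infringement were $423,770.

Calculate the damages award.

Statutory damages: 35 × $20,800 = $728,000
Trebled: 3 × $728,000 = $2,184,000
Combined award: $2,184,000 + $423,770 = $2,607,770
Costs: 10% of $2,607,770 = $260,777
Award plus costs: $2,607,770 + $260,777 = $2,868,547

Award: $2,868,547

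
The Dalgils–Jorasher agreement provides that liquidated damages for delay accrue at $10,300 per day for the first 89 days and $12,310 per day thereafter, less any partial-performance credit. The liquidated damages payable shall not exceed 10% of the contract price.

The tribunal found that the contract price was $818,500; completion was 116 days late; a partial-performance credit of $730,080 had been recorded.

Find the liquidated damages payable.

First 89 days: 89 × $10,300 = $916,700
Remaining days: (116 − 89) × $12,310 = $332,370
Accrued per-day damages: $916,700 + $332,370 = $1,249,070
Less partial-performance credit: $1,249,070 − $730,080 = $518,990
Cap: 10% of $818,500 = $81,850
Cap at $81,850: $518,990 exceeds the cap → $81,850

$81,850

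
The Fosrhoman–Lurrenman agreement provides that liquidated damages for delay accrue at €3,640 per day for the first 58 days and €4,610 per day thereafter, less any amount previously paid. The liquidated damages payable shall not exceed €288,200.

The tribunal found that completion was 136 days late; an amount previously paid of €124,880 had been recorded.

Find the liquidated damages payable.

First 58 days: 58 × €3,640 = €211,120
Remaining days: (136 − 58) × €4,610 = €359,580
Accrued per-day damages: €211,120 + €359,580 = €570,700
Less amount previously paid: €570,700 − €124,880 = €445,820
Cap at €288,200: €445,820 exceeds the cap → €288,200

€288,200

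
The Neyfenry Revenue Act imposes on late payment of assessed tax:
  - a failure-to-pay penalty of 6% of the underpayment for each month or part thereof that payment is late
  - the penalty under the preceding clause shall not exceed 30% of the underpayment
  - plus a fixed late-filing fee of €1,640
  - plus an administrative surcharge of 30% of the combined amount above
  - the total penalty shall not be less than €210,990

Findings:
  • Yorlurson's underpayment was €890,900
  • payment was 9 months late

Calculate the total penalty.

€349,583

Accrued rate: 6% × 9 = 54%, capped at 30% → 30%
Failure-to-pay penalty: 30% of €890,900 = €267,270
Penalty before surcharge: €267,270 + €1,640 = €268,910
Administrative surcharge: 30% of €268,910 = €80,673
Total penalty: €268,910 + €80,673 = €349,583
Minimum €210,990: €349,583 meets the minimum, no increase.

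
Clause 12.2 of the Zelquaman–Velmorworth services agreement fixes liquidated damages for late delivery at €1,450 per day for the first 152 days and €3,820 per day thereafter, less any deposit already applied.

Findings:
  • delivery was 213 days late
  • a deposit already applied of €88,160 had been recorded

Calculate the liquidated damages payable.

€365,260

First 152 days: 152 × €1,450 = €220,400
Remaining days: (213 − 152) × €3,820 = €233,020
Accrued per-day damages: €220,400 + €233,020 = €453,420
Less deposit already applied: €453,420 − €88,160 = €365,260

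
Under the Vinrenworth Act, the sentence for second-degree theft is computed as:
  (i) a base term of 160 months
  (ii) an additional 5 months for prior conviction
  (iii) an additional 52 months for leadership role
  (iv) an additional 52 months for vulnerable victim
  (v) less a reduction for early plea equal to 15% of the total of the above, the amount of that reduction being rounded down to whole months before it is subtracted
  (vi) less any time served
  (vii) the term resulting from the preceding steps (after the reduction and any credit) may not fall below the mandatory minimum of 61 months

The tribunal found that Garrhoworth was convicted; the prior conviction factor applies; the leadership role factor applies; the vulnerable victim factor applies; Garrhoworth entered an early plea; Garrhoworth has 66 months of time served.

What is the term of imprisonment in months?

163 months

Prior conviction enhancement: +5 months
Leadership role enhancement: +52 months
Vulnerable victim enhancement: +52 months
Adjusted term: 160 months + 5 months + 52 months + 52 months = 269 months
Early plea reduction: 15% of 269 months = 40 months (rounded down)
After reduction: 269 − 40 = 229 months
Less time served: 229 months − 66 months = 163 months
Minimum 61 months: 163 months meets the minimum, no increase.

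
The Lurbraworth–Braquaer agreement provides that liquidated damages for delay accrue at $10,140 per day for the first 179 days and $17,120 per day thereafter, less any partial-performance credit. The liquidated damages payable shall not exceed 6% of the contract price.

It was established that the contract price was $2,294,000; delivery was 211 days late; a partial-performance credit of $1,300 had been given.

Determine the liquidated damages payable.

Liquidated damages: $137,640

First 179 days: 179 × $10,140 = $1,815,060
Remaining days: (211 − 179) × $17,120 = $547,840
Accrued per-day damages: $1,815,060 + $547,840 = $2,362,900
Less partial-performance credit: $2,362,900 − $1,300 = $2,361,600
Cap: 6% of $2,294,000 = $137,640
Cap at $137,640: $2,361,600 exceeds the cap → $137,640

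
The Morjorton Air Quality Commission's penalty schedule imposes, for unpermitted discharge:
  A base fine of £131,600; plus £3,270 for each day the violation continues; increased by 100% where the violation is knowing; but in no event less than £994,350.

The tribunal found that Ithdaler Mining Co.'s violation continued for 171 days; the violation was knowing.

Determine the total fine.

Per-day component: 171 × £3,270 = £559,170
Base plus per-day: £131,600 + £559,170 = £690,770
Enhancement: 100% of £690,770 = £690,770
Enhanced fine: £690,770 + £690,770 = £1,381,540
Minimum £994,350: £1,381,540 meets the minimum, no increase.

£1,381,540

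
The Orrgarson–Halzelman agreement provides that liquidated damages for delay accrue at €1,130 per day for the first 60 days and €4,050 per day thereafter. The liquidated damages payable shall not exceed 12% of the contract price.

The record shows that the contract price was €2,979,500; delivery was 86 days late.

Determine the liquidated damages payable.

€173,100

First 60 days: 60 × €1,130 = €67,800
Remaining days: (86 − 60) × €4,050 = €105,300
Accrued per-day damages: €67,800 + €105,300 = €173,100
Cap: 12% of €2,979,500 = €357,540
Cap at €357,540: €173,100 is within the cap, no reduction.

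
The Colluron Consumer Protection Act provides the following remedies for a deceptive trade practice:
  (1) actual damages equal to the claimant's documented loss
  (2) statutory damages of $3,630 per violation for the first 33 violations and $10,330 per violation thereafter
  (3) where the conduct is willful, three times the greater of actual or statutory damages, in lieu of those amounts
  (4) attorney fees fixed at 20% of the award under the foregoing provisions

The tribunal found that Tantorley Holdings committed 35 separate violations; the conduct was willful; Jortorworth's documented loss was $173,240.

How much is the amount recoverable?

$623,664

First 33 violations: 33 × $3,630 = $119,790
Remaining violations: (35 − 33) × $10,330 = $20,660
Statutory damages: $119,790 + $20,660 = $140,450
Greater of actual damages ($173,240) or statutory damages ($140,450): $173,240
Trebled: 3 × $173,240 = $519,720
Attorney fees: 20% of $519,720 = $103,944
Total recovery: $519,720 + $103,944 = $623,664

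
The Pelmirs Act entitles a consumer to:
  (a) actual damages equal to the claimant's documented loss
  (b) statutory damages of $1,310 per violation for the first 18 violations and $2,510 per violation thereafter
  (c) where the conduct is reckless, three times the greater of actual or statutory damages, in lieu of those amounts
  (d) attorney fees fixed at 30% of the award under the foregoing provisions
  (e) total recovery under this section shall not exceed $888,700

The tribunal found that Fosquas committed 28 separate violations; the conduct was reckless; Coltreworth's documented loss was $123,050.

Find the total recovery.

$479,895

First 18 violations: 18 × $1,310 = $23,580
Remaining violations: (28 − 18) × $2,510 = $25,100
Statutory damages: $23,580 + $25,100 = $48,680
Greater of actual damages ($123,050) or statutory damages ($48,680): $123,050
Trebled: 3 × $123,050 = $369,150
Attorney fees: 30% of $369,150 = $110,745
Total before cap: $369,150 + $110,745 = $479,895
Cap at $888,700: $479,895 is within the cap, no reduction.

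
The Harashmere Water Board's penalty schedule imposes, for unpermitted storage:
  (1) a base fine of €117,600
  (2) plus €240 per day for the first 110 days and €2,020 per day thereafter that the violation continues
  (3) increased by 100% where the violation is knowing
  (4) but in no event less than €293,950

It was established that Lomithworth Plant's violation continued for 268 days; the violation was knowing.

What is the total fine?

First 110 days: 110 × €240 = €26,400
Remaining days: (268 − 110) × €2,020 = €319,160
Per-day component: €26,400 + €319,160 = €345,560
Base plus per-day: €117,600 + €345,560 = €463,160
Enhancement: 100% of €463,160 = €463,160
Enhanced fine: €463,160 + €463,160 = €926,320
Minimum €293,950: €926,320 meets the minimum, no increase.

€926,320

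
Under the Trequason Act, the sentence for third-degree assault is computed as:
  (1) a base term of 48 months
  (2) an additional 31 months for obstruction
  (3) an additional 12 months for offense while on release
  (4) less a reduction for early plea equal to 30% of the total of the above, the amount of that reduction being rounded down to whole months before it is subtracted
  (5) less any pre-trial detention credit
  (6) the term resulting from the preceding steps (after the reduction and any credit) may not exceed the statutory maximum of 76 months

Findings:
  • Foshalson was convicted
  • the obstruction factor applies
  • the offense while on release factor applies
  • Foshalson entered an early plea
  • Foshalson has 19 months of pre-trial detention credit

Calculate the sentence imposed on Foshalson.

Obstruction enhancement: +31 months
Offense while on release enhancement: +12 months
Adjusted term: 48 months + 31 months + 12 months = 91 months
Early plea reduction: 30% of 91 months = 27 months (rounded down)
After reduction: 91 − 27 = 64 months
Less pre-trial detention credit: 64 months − 19 months = 45 months
Cap at 76 months: 45 months is within the cap, no reduction.

Sentence: 45 months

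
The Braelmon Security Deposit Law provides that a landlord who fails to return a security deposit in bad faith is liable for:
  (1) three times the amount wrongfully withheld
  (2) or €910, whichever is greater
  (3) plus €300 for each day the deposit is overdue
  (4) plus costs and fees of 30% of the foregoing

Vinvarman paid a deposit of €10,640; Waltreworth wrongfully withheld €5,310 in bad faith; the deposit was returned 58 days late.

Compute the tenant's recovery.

€43,329

Trebled: 3 × €5,310 = €15,930
Minimum €910: €15,930 meets the minimum, no increase.
Late-return penalty: 58 × €300 = €17,400
Damages plus late penalty: €15,930 + €17,400 = €33,330
Costs and fees: 30% of €33,330 = €9,999
Total recovery: €33,330 + €9,999 = €43,329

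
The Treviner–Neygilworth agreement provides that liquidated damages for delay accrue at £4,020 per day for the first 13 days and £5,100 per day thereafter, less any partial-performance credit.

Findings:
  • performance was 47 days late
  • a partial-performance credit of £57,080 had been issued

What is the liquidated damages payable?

First 13 days: 13 × £4,020 = £52,260
Remaining days: (47 − 13) × £5,100 = £173,400
Accrued per-day damages: £52,260 + £173,400 = £225,660
Less partial-performance credit: £225,660 − £57,080 = £168,580

£168,580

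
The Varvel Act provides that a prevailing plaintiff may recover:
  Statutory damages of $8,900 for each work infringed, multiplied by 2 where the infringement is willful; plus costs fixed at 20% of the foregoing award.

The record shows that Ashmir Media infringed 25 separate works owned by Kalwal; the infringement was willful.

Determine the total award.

Statutory damages: 25 × $8,900 = $222,500
Doubled: 2 × $222,500 = $445,000
Costs: 20% of $445,000 = $89,000
Award plus costs: $445,000 + $89,000 = $534,000

$534,000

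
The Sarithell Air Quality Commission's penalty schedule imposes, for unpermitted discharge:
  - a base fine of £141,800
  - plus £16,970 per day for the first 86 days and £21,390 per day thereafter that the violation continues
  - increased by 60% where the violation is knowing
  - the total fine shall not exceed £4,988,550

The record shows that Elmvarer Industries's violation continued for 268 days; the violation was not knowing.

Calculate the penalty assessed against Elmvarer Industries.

First 86 days: 86 × £16,970 = £1,459,420
Remaining days: (268 − 86) × £21,390 = £3,892,980
Per-day component: £1,459,420 + £3,892,980 = £5,352,400
Base plus per-day: £141,800 + £5,352,400 = £5,494,200
The violation was not knowing: no 60% increase.
Cap at £4,988,550: £5,494,200 exceeds the cap → £4,988,550

£4,988,550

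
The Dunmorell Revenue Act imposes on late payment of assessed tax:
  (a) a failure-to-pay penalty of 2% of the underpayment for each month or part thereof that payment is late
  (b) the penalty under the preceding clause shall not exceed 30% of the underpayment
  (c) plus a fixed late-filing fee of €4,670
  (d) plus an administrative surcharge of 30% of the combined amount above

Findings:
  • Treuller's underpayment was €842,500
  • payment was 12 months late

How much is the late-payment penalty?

Accrued rate: 2% × 12 = 24%, capped at 30% → 24%
Failure-to-pay penalty: 24% of €842,500 = €202,200
Penalty before surcharge: €202,200 + €4,670 = €206,870
Administrative surcharge: 30% of €206,870 = €62,061
Total penalty: €206,870 + €62,061 = €268,931

€268,931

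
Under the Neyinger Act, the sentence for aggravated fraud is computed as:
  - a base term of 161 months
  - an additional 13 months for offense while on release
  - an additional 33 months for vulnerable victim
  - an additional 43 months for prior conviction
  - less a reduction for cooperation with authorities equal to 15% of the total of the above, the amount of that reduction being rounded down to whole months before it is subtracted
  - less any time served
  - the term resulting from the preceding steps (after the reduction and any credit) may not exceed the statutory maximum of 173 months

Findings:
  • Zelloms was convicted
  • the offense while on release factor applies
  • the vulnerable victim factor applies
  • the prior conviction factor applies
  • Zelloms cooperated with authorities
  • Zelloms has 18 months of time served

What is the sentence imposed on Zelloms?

Offense while on release enhancement: +13 months
Vulnerable victim enhancement: +33 months
Prior conviction enhancement: +43 months
Adjusted term: 161 months + 13 months + 33 months + 43 months = 250 months
Cooperation with authorities reduction: 15% of 250 months = 37 months (rounded down)
After reduction: 250 − 37 = 213 months
Less time served: 213 months − 18 months = 195 months
Cap at 173 months: 195 months exceeds the cap → 173 months

173 months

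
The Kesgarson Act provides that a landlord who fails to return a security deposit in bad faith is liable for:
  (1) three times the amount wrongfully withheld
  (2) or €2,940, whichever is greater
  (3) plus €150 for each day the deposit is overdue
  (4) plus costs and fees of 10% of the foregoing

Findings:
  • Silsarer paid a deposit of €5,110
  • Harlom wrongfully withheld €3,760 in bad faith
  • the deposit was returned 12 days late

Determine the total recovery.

Trebled: 3 × €3,760 = €11,280
Minimum €2,940: €11,280 meets the minimum, no increase.
Late-return penalty: 12 × €150 = €1,800
Damages plus late penalty: €11,280 + €1,800 = €13,080
Costs and fees: 10% of €13,080 = €1,308
Total recovery: €13,080 + €1,308 = €14,388

Recovery: €14,388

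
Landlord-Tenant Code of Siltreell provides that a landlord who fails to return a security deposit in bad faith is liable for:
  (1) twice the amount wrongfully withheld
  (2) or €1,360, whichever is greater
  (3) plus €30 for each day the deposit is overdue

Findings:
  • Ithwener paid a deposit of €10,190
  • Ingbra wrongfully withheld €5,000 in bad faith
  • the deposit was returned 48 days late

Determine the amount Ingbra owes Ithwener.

€11,440

Doubled: 2 × €5,000 = €10,000
Minimum €1,360: €10,000 meets the minimum, no increase.
Late-return penalty: 48 × €30 = €1,440
Damages plus late penalty: €10,000 + €1,440 = €11,440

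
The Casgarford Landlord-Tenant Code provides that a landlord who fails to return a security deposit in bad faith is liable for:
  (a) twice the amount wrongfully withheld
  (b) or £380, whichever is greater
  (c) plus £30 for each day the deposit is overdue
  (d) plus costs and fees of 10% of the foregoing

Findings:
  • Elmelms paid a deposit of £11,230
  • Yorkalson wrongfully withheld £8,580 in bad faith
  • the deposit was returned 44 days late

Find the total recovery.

£20,328

Doubled: 2 × £8,580 = £17,160
Minimum £380: £17,160 meets the minimum, no increase.
Late-return penalty: 44 × £30 = £1,320
Damages plus late penalty: £17,160 + £1,320 = £18,480
Costs and fees: 10% of £18,480 = £1,848
Total recovery: £18,480 + £1,848 = £20,328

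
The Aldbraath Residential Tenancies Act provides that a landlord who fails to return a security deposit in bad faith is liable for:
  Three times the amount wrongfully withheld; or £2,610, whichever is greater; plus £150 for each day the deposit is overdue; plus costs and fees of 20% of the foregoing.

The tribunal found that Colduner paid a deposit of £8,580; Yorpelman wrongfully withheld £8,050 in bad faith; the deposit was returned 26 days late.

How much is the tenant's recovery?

Trebled: 3 × £8,050 = £24,150
Minimum £2,610: £24,150 meets the minimum, no increase.
Late-return penalty: 26 × £150 = £3,900
Damages plus late penalty: £24,150 + £3,900 = £28,050
Costs and fees: 20% of £28,050 = £5,610
Total recovery: £28,050 + £5,610 = £33,660

Recovery: £33,660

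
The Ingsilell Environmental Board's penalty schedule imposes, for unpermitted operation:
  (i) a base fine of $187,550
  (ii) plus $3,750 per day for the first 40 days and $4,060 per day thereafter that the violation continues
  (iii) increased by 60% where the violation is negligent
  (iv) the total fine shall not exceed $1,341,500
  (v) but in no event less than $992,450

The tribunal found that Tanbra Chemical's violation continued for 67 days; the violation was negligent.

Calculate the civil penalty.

$992,450

First 40 days: 40 × $3,750 = $150,000
Remaining days: (67 − 40) × $4,060 = $109,620
Per-day component: $150,000 + $109,620 = $259,620
Base plus per-day: $187,550 + $259,620 = $447,170
Enhancement: 60% of $447,170 = $268,302
Enhanced fine: $447,170 + $268,302 = $715,472
Cap at $1,341,500: $715,472 is within the cap, no reduction.
Minimum $992,450: $715,472 is below the minimum → $992,450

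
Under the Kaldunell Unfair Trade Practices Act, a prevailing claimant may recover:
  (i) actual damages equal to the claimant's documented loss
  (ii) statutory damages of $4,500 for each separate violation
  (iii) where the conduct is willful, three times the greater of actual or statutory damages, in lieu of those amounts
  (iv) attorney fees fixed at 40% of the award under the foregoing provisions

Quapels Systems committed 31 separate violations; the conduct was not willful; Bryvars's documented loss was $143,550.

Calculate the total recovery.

Statutory damages: 31 × $4,500 = $139,500
Conduct not willful: the in-lieu enhancement does not apply.
Actual plus statutory damages: $143,550 + $139,500 = $283,050
Attorney fees: 40% of $283,050 = $113,220
Total recovery: $283,050 + $113,220 = $396,270

$396,270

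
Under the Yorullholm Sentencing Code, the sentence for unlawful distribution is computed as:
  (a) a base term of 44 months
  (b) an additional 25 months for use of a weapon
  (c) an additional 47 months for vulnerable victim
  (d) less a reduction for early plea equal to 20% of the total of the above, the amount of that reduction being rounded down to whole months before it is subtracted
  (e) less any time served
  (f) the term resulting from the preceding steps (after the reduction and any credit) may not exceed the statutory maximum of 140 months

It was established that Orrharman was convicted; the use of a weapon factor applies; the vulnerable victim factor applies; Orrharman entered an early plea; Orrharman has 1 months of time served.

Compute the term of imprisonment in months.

Use of a weapon enhancement: +25 months
Vulnerable victim enhancement: +47 months
Adjusted term: 44 months + 25 months + 47 months = 116 months
Early plea reduction: 20% of 116 months = 23 months (rounded down)
After reduction: 116 − 23 = 93 months
Less time served: 93 months − 1 months = 92 months
Cap at 140 months: 92 months is within the cap, no reduction.

92 months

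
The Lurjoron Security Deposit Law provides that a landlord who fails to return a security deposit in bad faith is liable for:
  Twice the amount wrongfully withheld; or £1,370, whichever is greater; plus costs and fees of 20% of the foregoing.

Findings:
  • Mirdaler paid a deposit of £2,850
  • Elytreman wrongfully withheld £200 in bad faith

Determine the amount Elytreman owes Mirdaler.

Doubled: 2 × £200 = £400
Minimum £1,370: £400 is below the minimum → £1,370
Costs and fees: 20% of £1,370 = £274
Total recovery: £1,370 + £274 = £1,644

Recovery: £1,644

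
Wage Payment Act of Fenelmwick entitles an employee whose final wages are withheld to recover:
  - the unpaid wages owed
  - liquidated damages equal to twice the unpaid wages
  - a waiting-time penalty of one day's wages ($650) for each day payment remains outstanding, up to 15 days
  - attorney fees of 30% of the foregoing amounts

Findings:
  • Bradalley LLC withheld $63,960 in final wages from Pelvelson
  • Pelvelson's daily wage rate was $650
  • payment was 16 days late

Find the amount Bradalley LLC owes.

Doubled: 2 × $63,960 = $127,920
Penalty days: min(16, 15) = 15
Waiting-time penalty: 15 × $650 = $9,750
Subtotal: $63,960 + $127,920 + $9,750 = $201,630
Attorney fees: 30% of $201,630 = $60,489
Total award: $201,630 + $60,489 = $262,119

$262,119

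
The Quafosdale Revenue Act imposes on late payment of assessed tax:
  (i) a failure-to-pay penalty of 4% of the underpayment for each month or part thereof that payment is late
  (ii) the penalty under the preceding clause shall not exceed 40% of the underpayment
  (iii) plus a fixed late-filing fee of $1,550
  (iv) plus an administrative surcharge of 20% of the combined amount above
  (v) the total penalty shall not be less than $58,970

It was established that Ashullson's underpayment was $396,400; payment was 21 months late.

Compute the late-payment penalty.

$192,132

Accrued rate: 4% × 21 = 84%, capped at 40% → 40%
Failure-to-pay penalty: 40% of $396,400 = $158,560
Penalty before surcharge: $158,560 + $1,550 = $160,110
Administrative surcharge: 20% of $160,110 = $32,022
Total penalty: $160,110 + $32,022 = $192,132
Minimum $58,970: $192,132 meets the minimum, no increase.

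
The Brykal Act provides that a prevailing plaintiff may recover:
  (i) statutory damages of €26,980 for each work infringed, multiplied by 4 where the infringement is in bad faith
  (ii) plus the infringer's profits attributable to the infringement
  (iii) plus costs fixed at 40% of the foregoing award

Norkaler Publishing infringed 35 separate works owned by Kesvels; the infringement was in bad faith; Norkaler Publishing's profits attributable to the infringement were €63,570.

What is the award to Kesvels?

€5,377,078

Statutory damages: 35 × €26,980 = €944,300
Multiplied by 4: 4 × €944,300 = €3,777,200
Combined award: €3,777,200 + €63,570 = €3,840,770
Costs: 40% of €3,840,770 = €1,536,308
Award plus costs: €3,840,770 + €1,536,308 = €5,377,078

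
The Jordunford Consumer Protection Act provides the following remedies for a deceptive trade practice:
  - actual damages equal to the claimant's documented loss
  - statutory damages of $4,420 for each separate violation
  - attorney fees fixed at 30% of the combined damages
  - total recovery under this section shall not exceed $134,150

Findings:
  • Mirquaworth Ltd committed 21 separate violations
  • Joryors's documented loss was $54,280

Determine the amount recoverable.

Statutory damages: 21 × $4,420 = $92,820
Combined damages: $54,280 + $92,820 = $147,100
Attorney fees: 30% of $147,100 = $44,130
Total before cap: $147,100 + $44,130 = $191,230
Cap at $134,150: $191,230 exceeds the cap → $134,150

$134,150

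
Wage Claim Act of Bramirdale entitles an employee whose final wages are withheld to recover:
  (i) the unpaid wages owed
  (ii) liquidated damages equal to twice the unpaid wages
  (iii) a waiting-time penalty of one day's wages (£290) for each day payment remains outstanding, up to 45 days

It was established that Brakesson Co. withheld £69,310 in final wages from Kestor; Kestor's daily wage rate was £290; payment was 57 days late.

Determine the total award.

£220,980

Doubled: 2 × £69,310 = £138,620
Penalty days: min(57, 45) = 45
Waiting-time penalty: 45 × £290 = £13,050
Total award: £69,310 + £138,620 + £13,050 = £220,980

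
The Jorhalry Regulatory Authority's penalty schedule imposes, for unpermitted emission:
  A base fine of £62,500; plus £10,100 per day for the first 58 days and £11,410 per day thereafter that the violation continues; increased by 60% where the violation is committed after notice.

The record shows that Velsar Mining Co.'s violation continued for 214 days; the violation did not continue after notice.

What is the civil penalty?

£2,428,260

First 58 days: 58 × £10,100 = £585,800
Remaining days: (214 − 58) × £11,410 = £1,779,960
Per-day component: £585,800 + £1,779,960 = £2,365,760
Base plus per-day: £62,500 + £2,365,760 = £2,428,260
The violation did not continue after notice: no 60% increase.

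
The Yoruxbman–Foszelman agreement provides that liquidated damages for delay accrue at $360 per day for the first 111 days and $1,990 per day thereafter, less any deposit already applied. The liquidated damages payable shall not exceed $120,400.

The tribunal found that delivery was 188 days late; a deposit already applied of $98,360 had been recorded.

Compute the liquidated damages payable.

$94,830

First 111 days: 111 × $360 = $39,960
Remaining days: (188 − 111) × $1,990 = $153,230
Accrued per-day damages: $39,960 + $153,230 = $193,190
Less deposit already applied: $193,190 − $98,360 = $94,830
Cap at $120,400: $94,830 is within the cap, no reduction.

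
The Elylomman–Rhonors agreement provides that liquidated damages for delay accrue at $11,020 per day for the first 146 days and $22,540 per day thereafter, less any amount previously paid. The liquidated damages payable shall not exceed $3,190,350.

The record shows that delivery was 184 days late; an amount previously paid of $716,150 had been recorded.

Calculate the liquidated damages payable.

$1,749,290

First 146 days: 146 × $11,020 = $1,608,920
Remaining days: (184 − 146) × $22,540 = $856,520
Accrued per-day damages: $1,608,920 + $856,520 = $2,465,440
Less amount previously paid: $2,465,440 − $716,150 = $1,749,290
Cap at $3,190,350: $1,749,290 is within the cap, no reduction.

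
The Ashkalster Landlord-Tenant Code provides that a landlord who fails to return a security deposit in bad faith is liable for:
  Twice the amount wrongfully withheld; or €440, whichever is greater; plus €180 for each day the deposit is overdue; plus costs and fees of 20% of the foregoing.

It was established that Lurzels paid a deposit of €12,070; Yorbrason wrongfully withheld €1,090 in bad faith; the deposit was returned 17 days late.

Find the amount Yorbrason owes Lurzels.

Recovery: €6,288

Doubled: 2 × €1,090 = €2,180
Minimum €440: €2,180 meets the minimum, no increase.
Late-return penalty: 17 × €180 = €3,060
Damages plus late penalty: €2,180 + €3,060 = €5,240
Costs and fees: 20% of €5,240 = €1,048
Total recovery: €5,240 + €1,048 = €6,288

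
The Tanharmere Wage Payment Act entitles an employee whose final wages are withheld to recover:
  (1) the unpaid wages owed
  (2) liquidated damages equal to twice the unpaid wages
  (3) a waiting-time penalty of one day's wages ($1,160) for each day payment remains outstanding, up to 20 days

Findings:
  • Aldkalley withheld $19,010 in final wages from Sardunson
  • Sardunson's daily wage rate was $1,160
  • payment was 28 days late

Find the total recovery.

$80,230

Doubled: 2 × $19,010 = $38,020
Penalty days: min(28, 20) = 20
Waiting-time penalty: 20 × $1,160 = $23,200
Total award: $19,010 + $38,020 + $23,200 = $80,230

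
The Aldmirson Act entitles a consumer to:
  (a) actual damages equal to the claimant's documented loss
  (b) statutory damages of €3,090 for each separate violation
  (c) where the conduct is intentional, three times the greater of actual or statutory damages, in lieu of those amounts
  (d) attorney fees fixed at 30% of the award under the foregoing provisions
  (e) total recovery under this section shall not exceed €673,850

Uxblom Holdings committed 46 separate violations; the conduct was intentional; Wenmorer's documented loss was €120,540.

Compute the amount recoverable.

€554,346

Statutory damages: 46 × €3,090 = €142,140
Greater of actual damages (€120,540) or statutory damages (€142,140): €142,140
Trebled: 3 × €142,140 = €426,420
Attorney fees: 30% of €426,420 = €127,926
Total before cap: €426,420 + €127,926 = €554,346
Cap at €673,850: €554,346 is within the cap, no reduction.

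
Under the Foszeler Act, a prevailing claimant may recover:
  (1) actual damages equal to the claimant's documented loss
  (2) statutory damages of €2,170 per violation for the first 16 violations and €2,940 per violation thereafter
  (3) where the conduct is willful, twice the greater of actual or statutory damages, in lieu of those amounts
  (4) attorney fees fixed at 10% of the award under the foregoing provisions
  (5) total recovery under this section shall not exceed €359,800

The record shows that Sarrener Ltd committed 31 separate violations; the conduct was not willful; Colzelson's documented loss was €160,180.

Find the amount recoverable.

€262,900

First 16 violations: 16 × €2,170 = €34,720
Remaining violations: (31 − 16) × €2,940 = €44,100
Statutory damages: €34,720 + €44,100 = €78,820
Conduct not willful: the in-lieu enhancement does not apply.
Actual plus statutory damages: €160,180 + €78,820 = €239,000
Attorney fees: 10% of €239,000 = €23,900
Total before cap: €239,000 + €23,900 = €262,900
Cap at €359,800: €262,900 is within the cap, no reduction.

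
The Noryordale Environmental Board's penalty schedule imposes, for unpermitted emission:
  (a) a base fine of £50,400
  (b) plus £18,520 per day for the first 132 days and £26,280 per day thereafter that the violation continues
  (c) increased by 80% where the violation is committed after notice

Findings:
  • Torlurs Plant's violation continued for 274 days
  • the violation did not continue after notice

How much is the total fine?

£6,226,800

First 132 days: 132 × £18,520 = £2,444,640
Remaining days: (274 − 132) × £26,280 = £3,731,760
Per-day component: £2,444,640 + £3,731,760 = £6,176,400
Base plus per-day: £50,400 + £6,176,400 = £6,226,800
The violation did not continue after notice: no 80% increase.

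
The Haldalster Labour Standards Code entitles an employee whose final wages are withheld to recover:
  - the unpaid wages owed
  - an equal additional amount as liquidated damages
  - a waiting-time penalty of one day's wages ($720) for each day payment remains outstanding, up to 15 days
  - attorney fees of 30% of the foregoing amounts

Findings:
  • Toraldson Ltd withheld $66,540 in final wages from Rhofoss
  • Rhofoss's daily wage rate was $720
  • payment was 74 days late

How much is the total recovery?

$187,044

Liquidated damages (equal amount): $66,540
Penalty days: min(74, 15) = 15
Waiting-time penalty: 15 × $720 = $10,800
Subtotal: $66,540 + $66,540 + $10,800 = $143,880
Attorney fees: 30% of $143,880 = $43,164
Total award: $143,880 + $43,164 = $187,044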